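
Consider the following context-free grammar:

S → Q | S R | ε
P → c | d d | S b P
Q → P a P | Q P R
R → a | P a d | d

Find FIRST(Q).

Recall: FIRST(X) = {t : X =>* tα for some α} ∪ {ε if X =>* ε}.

We compute FIRST(Q) using the standard algorithm.
FIRST(P) = {a, b, c, d}
FIRST(Q) = {a, b, c, d}
FIRST(R) = {a, b, c, d}
FIRST(S) = {a, b, c, d, ε}
Therefore, FIRST(Q) = {a, b, c, d}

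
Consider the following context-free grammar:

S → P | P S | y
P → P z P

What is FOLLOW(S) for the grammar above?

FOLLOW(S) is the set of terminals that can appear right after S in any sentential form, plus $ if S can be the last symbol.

We compute FOLLOW(S) using the standard algorithm.
FOLLOW(S) starts with {$}.
FIRST(P) = {}
FIRST(S) = {y}
FOLLOW(P) = {$, y, z}
FOLLOW(S) = {$}
Therefore, FOLLOW(S) = {$}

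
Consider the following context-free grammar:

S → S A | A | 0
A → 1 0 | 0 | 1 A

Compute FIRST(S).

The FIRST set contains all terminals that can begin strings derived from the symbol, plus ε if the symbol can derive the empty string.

We compute FIRST(S) using the standard algorithm.
FIRST(A) = {0, 1}
FIRST(S) = {0, 1}
Therefore, FIRST(S) = {0, 1}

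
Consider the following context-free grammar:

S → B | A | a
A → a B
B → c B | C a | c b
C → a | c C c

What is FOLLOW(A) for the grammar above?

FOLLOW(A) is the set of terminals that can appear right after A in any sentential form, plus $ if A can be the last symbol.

We compute FOLLOW(A) using the standard algorithm.
FOLLOW(S) starts with {$}.
FIRST(A) = {a}
FIRST(B) = {a, c}
FIRST(C) = {a, c}
FIRST(S) = {a, c}
FOLLOW(A) = {$}
FOLLOW(B) = {$}
FOLLOW(C) = {a, c}
FOLLOW(S) = {$}
Therefore, FOLLOW(A) = {$}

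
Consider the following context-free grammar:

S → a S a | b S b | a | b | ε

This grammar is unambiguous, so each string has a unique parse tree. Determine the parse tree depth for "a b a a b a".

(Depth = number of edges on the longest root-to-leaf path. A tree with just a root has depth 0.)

4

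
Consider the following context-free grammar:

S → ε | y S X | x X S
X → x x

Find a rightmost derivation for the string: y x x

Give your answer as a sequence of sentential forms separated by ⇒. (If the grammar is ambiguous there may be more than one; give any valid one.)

S ⇒ y S X ⇒ y S x x ⇒ y x x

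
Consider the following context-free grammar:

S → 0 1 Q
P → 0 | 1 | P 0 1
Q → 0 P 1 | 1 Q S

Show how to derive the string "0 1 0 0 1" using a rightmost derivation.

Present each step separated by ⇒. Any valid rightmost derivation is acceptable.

S ⇒ 0 1 Q ⇒ 0 1 0 P 1 ⇒ 0 1 0 0 1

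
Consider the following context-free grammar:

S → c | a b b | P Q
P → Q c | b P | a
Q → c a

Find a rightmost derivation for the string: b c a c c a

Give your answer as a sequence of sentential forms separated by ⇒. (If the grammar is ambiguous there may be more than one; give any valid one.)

S ⇒ P Q ⇒ P c a ⇒ b P c a ⇒ b Q c c a ⇒ b c a c c a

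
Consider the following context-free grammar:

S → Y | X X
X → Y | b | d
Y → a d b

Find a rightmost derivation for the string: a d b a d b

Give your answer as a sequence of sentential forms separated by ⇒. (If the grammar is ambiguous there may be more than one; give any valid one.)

S ⇒ X X ⇒ X Y ⇒ X a d b ⇒ Y a d b ⇒ a d b a d b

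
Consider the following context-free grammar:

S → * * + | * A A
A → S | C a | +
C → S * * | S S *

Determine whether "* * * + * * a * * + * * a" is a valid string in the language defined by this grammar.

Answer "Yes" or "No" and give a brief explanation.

Yes - a valid derivation exists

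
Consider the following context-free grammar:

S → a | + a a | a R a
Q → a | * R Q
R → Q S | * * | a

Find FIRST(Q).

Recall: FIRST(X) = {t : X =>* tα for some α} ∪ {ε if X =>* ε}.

We compute FIRST(Q) using the standard algorithm.
FIRST(Q) = {*, a}
FIRST(R) = {*, a}
FIRST(S) = {+, a}
Therefore, FIRST(Q) = {*, a}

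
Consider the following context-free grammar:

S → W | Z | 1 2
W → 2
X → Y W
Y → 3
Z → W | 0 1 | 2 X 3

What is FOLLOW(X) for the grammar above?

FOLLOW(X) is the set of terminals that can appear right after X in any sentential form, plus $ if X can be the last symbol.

We compute FOLLOW(X) using the standard algorithm.
FOLLOW(S) starts with {$}.
FIRST(S) = {0, 1, 2}
FIRST(W) = {2}
FIRST(X) = {3}
FIRST(Y) = {3}
FIRST(Z) = {0, 2}
FOLLOW(S) = {$}
FOLLOW(W) = {$, 3}
FOLLOW(X) = {3}
FOLLOW(Y) = {2}
FOLLOW(Z) = {$}
Therefore, FOLLOW(X) = {3}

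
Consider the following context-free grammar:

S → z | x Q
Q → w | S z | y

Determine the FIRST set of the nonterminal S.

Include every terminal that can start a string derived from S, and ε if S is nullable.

We compute FIRST(S) using the standard algorithm.
FIRST(Q) = {w, x, y, z}
FIRST(S) = {x, z}
Therefore, FIRST(S) = {x, z}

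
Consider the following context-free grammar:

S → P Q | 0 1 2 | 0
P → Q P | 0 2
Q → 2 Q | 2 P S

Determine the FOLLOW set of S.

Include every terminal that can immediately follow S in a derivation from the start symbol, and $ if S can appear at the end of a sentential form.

We compute FOLLOW(S) using the standard algorithm.
FOLLOW(S) starts with {$}.
FIRST(P) = {0, 2}
FIRST(Q) = {2}
FIRST(S) = {0, 2}
FOLLOW(P) = {0, 2}
FOLLOW(Q) = {$, 0, 2}
FOLLOW(S) = {$, 0, 2}
Therefore, FOLLOW(S) = {$, 0, 2}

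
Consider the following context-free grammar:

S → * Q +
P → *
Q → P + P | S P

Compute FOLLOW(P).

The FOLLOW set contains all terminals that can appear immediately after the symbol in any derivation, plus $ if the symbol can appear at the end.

We compute FOLLOW(P) using the standard algorithm.
FOLLOW(S) starts with {$}.
FIRST(P) = {*}
FIRST(Q) = {*}
FIRST(S) = {*}
FOLLOW(P) = {+}
FOLLOW(Q) = {+}
FOLLOW(S) = {$, *}
Therefore, FOLLOW(P) = {+}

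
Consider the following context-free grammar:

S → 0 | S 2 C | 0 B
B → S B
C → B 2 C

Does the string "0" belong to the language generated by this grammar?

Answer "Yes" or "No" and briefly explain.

Yes - a valid derivation exists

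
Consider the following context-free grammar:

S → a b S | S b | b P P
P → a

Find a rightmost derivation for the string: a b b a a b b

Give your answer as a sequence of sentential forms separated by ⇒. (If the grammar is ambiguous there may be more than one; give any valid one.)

S ⇒ a b S ⇒ a b S b ⇒ a b S b b ⇒ a b b P P b b ⇒ a b b P a b b ⇒ a b b a a b b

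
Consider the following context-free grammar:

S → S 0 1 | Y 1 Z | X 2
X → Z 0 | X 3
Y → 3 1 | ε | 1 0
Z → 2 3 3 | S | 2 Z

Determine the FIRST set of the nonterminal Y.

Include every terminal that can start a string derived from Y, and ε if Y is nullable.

We compute FIRST(Y) using the standard algorithm.
FIRST(S) = {1, 2, 3}
FIRST(X) = {1, 2, 3}
FIRST(Y) = {1, 3, ε}
FIRST(Z) = {1, 2, 3}
Therefore, FIRST(Y) = {1, 3, ε}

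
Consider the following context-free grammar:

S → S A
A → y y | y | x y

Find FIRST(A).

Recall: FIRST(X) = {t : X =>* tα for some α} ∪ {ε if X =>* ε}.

We compute FIRST(A) using the standard algorithm.
FIRST(A) = {x, y}
FIRST(S) = {}
Therefore, FIRST(A) = {x, y}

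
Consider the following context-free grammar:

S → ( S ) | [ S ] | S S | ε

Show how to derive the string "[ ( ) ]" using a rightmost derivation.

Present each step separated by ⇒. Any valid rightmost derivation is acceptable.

S ⇒ [ S ] ⇒ [ ( S ) ] ⇒ [ ( ) ]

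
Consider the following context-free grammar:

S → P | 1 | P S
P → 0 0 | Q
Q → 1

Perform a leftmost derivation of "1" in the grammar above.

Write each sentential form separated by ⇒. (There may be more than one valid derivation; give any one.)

S ⇒ P ⇒ Q ⇒ 1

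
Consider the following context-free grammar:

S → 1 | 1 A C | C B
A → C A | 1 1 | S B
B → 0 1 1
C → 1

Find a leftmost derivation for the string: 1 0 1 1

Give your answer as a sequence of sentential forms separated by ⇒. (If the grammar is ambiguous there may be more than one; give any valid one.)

S ⇒ C B ⇒ 1 B ⇒ 1 0 1 1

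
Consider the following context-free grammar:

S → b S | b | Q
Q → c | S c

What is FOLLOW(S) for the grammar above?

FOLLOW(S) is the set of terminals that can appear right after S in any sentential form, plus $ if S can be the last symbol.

We compute FOLLOW(S) using the standard algorithm.
FOLLOW(S) starts with {$}.
FIRST(Q) = {b, c}
FIRST(S) = {b, c}
FOLLOW(Q) = {$, c}
FOLLOW(S) = {$, c}
Therefore, FOLLOW(S) = {$, c}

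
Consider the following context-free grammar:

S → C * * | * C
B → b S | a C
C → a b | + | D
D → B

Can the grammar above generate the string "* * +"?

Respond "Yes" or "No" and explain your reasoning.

No - no valid derivation exists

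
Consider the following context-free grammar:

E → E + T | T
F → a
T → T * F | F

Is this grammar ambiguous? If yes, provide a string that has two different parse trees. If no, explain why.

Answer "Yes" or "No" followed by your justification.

No - the grammar is unambiguous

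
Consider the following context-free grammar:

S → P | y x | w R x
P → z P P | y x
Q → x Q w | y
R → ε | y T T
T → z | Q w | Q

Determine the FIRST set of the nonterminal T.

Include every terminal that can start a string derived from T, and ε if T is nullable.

We compute FIRST(T) using the standard algorithm.
FIRST(P) = {y, z}
FIRST(Q) = {x, y}
FIRST(R) = {y, ε}
FIRST(S) = {w, y, z}
FIRST(T) = {x, y, z}
Therefore, FIRST(T) = {x, y, z}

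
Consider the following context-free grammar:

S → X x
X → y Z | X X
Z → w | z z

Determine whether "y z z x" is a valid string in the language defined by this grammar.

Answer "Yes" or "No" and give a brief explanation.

Yes - a valid derivation exists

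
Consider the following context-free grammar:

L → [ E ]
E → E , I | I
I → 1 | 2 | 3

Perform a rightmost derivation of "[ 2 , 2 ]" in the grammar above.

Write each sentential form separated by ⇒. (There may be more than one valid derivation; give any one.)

L ⇒ [ E ] ⇒ [ E , I ] ⇒ [ E , 2 ] ⇒ [ I , 2 ] ⇒ [ 2 , 2 ]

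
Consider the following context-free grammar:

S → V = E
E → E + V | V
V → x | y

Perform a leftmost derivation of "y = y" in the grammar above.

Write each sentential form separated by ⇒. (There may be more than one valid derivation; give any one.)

S ⇒ V = E ⇒ y = E ⇒ y = V ⇒ y = y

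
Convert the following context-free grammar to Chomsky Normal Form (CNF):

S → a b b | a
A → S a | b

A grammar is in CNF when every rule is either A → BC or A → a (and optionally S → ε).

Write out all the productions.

TA → a; TB → b; S → a; A → b; S → TA X0; X0 → TB TB; A → S TA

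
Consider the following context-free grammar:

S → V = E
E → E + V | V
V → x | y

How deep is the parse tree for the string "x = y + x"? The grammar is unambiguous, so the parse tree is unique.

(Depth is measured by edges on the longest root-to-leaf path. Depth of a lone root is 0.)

4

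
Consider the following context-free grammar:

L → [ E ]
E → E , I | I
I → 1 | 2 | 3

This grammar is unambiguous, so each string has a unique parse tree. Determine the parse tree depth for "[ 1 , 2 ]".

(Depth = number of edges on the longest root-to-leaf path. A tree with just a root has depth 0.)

4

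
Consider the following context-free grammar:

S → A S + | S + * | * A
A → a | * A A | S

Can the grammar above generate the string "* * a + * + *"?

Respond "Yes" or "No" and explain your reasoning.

Yes - a valid derivation exists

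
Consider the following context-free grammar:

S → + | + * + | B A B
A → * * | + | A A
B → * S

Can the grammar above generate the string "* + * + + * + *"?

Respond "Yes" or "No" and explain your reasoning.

No - no valid derivation exists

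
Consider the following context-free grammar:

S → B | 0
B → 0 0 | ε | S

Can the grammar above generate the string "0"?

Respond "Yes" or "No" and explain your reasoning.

Yes - a valid derivation exists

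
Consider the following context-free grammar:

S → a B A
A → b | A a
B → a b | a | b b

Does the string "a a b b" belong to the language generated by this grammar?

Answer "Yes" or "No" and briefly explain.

Yes - a valid derivation exists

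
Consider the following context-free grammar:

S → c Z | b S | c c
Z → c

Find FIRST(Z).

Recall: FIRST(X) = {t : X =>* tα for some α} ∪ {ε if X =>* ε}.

We compute FIRST(Z) using the standard algorithm.
FIRST(S) = {b, c}
FIRST(Z) = {c}
Therefore, FIRST(Z) = {c}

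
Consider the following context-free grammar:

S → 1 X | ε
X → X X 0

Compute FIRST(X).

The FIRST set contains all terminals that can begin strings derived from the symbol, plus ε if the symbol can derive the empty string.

We compute FIRST(X) using the standard algorithm.
FIRST(S) = {1, ε}
FIRST(X) = {}
Therefore, FIRST(X) = {}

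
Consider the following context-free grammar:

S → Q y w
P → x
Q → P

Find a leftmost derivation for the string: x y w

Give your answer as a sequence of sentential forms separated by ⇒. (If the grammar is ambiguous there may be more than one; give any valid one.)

S ⇒ Q y w ⇒ P y w ⇒ x y w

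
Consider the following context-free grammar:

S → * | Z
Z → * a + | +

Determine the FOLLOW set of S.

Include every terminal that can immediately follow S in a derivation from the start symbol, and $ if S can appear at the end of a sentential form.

We compute FOLLOW(S) using the standard algorithm.
FOLLOW(S) starts with {$}.
FIRST(S) = {*, +}
FIRST(Z) = {*, +}
FOLLOW(S) = {$}
FOLLOW(Z) = {$}
Therefore, FOLLOW(S) = {$}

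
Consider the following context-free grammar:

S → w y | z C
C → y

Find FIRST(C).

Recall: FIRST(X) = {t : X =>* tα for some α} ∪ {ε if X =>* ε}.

We compute FIRST(C) using the standard algorithm.
FIRST(C) = {y}
FIRST(S) = {w, z}
Therefore, FIRST(C) = {y}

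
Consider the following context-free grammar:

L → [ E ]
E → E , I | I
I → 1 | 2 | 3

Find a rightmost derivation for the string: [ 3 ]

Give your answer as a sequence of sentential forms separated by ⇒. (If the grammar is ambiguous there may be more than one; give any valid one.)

L ⇒ [ E ] ⇒ [ I ] ⇒ [ 3 ]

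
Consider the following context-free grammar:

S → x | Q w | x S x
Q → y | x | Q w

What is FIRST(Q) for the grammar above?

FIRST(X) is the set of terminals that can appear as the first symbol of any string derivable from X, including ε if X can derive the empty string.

We compute FIRST(Q) using the standard algorithm.
FIRST(Q) = {x, y}
FIRST(S) = {x, y}
Therefore, FIRST(Q) = {x, y}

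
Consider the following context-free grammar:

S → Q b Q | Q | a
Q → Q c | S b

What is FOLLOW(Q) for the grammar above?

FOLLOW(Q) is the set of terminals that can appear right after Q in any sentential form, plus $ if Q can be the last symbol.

We compute FOLLOW(Q) using the standard algorithm.
FOLLOW(S) starts with {$}.
FIRST(Q) = {a}
FIRST(S) = {a}
FOLLOW(Q) = {$, b, c}
FOLLOW(S) = {$, b}
Therefore, FOLLOW(Q) = {$, b, c}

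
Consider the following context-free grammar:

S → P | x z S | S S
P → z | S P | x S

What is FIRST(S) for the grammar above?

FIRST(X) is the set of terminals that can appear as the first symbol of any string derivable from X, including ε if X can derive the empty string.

We compute FIRST(S) using the standard algorithm.
FIRST(P) = {x, z}
FIRST(S) = {x, z}
Therefore, FIRST(S) = {x, z}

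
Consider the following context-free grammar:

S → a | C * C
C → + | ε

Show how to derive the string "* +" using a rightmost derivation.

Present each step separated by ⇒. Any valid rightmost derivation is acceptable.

S ⇒ C * C ⇒ C * + ⇒ * +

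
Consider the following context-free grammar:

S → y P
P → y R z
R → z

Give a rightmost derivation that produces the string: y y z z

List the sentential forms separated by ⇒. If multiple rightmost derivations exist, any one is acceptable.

S ⇒ y P ⇒ y y R z ⇒ y y z z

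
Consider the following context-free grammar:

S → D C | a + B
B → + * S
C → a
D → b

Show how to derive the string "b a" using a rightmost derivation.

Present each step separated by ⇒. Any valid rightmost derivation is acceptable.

S ⇒ D C ⇒ D a ⇒ b a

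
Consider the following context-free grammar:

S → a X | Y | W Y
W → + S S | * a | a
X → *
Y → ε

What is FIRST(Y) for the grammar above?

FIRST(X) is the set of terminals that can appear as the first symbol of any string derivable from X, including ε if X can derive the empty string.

We compute FIRST(Y) using the standard algorithm.
FIRST(S) = {*, +, a, ε}
FIRST(W) = {*, +, a}
FIRST(X) = {*}
FIRST(Y) = {ε}
Therefore, FIRST(Y) = {ε}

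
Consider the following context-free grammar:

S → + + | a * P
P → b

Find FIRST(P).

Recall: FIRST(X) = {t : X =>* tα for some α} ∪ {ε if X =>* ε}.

We compute FIRST(P) using the standard algorithm.
FIRST(P) = {b}
FIRST(S) = {+, a}
Therefore, FIRST(P) = {b}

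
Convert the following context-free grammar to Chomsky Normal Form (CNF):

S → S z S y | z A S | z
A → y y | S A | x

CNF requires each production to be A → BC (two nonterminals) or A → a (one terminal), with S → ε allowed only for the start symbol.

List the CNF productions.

TZ → z; TY → y; S → z; A → x; S → S X0; X0 → TZ X1; X1 → S TY; S → TZ X2; X2 → A S; A → TY TY; A → S A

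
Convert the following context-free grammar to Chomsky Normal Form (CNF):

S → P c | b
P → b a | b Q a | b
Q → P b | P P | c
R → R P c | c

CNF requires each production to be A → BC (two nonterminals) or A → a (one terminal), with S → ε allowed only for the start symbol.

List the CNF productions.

TC → c; S → b; TB → b; TA → a; P → b; Q → c; R → c; S → P TC; P → TB TA; P → TB X0; X0 → Q TA; Q → P TB; Q → P P; R → R X1; X1 → P TC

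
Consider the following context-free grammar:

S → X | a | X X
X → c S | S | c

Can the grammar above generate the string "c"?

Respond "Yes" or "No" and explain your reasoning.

Yes - a valid derivation exists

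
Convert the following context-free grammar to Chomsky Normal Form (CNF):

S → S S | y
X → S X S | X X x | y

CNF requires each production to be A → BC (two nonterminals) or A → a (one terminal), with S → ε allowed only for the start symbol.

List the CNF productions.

S → y; TX → x; X → y; S → S S; X → S X0; X0 → X S; X → X X1; X1 → X TX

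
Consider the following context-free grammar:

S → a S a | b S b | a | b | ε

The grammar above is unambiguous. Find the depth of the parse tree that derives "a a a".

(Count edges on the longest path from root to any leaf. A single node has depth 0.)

2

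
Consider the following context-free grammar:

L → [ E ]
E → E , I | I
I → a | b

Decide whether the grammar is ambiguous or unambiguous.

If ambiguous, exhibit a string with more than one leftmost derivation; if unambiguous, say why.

Unambiguous - every string in the language has a unique leftmost derivation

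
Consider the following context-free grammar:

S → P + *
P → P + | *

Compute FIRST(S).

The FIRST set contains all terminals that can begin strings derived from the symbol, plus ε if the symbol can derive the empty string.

We compute FIRST(S) using the standard algorithm.
FIRST(P) = {*}
FIRST(S) = {*}
Therefore, FIRST(S) = {*}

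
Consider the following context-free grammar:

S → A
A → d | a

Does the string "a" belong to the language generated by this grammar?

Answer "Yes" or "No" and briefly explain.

Yes - a valid derivation exists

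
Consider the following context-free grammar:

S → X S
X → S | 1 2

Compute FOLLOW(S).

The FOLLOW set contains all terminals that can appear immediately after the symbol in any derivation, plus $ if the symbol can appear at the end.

We compute FOLLOW(S) using the standard algorithm.
FOLLOW(S) starts with {$}.
FIRST(S) = {1}
FIRST(X) = {1}
FOLLOW(S) = {$, 1}
FOLLOW(X) = {1}
Therefore, FOLLOW(S) = {$, 1}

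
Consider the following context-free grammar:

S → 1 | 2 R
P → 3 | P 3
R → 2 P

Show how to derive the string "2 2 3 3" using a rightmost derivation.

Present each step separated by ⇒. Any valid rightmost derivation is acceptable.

S ⇒ 2 R ⇒ 2 2 P ⇒ 2 2 P 3 ⇒ 2 2 3 3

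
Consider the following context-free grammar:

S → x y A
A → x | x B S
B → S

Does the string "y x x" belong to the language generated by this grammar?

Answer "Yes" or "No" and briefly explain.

No - no valid derivation exists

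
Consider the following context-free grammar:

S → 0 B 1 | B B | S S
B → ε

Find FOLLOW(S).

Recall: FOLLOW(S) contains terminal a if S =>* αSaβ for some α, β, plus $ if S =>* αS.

We compute FOLLOW(S) using the standard algorithm.
FOLLOW(S) starts with {$}.
FIRST(B) = {ε}
FIRST(S) = {0, ε}
FOLLOW(B) = {$, 0, 1}
FOLLOW(S) = {$, 0}
Therefore, FOLLOW(S) = {$, 0}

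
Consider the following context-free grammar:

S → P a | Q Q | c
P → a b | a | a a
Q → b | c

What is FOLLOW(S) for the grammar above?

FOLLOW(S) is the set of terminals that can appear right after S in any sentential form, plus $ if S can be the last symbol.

We compute FOLLOW(S) using the standard algorithm.
FOLLOW(S) starts with {$}.
FIRST(P) = {a}
FIRST(Q) = {b, c}
FIRST(S) = {a, b, c}
FOLLOW(P) = {a}
FOLLOW(Q) = {$, b, c}
FOLLOW(S) = {$}
Therefore, FOLLOW(S) = {$}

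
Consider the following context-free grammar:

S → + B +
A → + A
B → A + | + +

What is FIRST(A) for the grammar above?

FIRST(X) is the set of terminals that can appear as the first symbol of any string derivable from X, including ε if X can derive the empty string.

We compute FIRST(A) using the standard algorithm.
FIRST(A) = {+}
FIRST(B) = {+}
FIRST(S) = {+}
Therefore, FIRST(A) = {+}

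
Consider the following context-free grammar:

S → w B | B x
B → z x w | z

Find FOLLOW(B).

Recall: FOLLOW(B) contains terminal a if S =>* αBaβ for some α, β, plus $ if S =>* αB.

We compute FOLLOW(B) using the standard algorithm.
FOLLOW(S) starts with {$}.
FIRST(B) = {z}
FIRST(S) = {w, z}
FOLLOW(B) = {$, x}
FOLLOW(S) = {$}
Therefore, FOLLOW(B) = {$, x}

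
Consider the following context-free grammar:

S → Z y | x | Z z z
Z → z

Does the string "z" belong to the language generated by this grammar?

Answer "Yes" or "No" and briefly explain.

No - no valid derivation exists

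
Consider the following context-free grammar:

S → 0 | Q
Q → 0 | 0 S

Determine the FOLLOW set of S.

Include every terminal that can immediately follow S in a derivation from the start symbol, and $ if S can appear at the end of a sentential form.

We compute FOLLOW(S) using the standard algorithm.
FOLLOW(S) starts with {$}.
FIRST(Q) = {0}
FIRST(S) = {0}
FOLLOW(Q) = {$}
FOLLOW(S) = {$}
Therefore, FOLLOW(S) = {$}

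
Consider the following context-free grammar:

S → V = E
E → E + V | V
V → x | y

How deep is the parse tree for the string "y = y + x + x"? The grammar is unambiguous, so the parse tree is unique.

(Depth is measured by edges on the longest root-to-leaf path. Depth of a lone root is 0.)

5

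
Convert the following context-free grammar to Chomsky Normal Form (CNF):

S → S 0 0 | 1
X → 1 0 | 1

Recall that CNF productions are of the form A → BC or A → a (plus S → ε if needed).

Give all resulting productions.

T0 → 0; S → 1; T1 → 1; X → 1; S → S X0; X0 → T0 T0; X → T1 T0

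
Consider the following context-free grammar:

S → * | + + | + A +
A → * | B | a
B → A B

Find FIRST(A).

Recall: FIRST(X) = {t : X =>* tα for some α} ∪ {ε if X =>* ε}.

We compute FIRST(A) using the standard algorithm.
FIRST(A) = {*, a}
FIRST(B) = {*, a}
FIRST(S) = {*, +}
Therefore, FIRST(A) = {*, a}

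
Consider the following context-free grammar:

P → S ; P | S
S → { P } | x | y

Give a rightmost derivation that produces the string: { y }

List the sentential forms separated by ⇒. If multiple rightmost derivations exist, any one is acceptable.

P ⇒ S ⇒ { P } ⇒ { S } ⇒ { y }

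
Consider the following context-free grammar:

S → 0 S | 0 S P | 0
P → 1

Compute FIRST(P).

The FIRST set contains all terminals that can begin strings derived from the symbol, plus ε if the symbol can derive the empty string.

We compute FIRST(P) using the standard algorithm.
FIRST(P) = {1}
FIRST(S) = {0}
Therefore, FIRST(P) = {1}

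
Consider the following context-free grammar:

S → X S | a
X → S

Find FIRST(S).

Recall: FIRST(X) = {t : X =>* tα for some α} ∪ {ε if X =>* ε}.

We compute FIRST(S) using the standard algorithm.
FIRST(S) = {a}
FIRST(X) = {a}
Therefore, FIRST(S) = {a}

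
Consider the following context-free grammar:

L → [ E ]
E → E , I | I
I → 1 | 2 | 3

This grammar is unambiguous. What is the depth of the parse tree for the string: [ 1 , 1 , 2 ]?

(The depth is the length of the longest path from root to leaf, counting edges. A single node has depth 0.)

5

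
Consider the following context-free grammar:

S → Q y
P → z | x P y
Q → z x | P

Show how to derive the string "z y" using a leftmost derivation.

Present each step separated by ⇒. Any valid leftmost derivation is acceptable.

S ⇒ Q y ⇒ P y ⇒ z y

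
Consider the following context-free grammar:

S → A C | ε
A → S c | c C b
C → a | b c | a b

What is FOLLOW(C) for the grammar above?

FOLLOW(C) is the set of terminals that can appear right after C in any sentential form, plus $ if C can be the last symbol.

We compute FOLLOW(C) using the standard algorithm.
FOLLOW(S) starts with {$}.
FIRST(A) = {c}
FIRST(C) = {a, b}
FIRST(S) = {c, ε}
FOLLOW(A) = {a, b}
FOLLOW(C) = {$, b, c}
FOLLOW(S) = {$, c}
Therefore, FOLLOW(C) = {$, b, c}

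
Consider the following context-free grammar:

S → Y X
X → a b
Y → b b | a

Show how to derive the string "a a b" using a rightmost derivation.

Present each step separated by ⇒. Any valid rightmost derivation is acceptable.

S ⇒ Y X ⇒ Y a b ⇒ a a b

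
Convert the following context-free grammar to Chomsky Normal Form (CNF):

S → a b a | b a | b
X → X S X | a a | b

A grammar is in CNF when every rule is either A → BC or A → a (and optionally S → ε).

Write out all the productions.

TA → a; TB → b; S → b; X → b; S → TA X0; X0 → TB TA; S → TB TA; X → X X1; X1 → S X; X → TA TA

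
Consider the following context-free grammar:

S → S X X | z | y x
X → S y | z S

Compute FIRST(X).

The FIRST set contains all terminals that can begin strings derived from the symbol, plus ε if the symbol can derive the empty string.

We compute FIRST(X) using the standard algorithm.
FIRST(S) = {y, z}
FIRST(X) = {y, z}
Therefore, FIRST(X) = {y, z}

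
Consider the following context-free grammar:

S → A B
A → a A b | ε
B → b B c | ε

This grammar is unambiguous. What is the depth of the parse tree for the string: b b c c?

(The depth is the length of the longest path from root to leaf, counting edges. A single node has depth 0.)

4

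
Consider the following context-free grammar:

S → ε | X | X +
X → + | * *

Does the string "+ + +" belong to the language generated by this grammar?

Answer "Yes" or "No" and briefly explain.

No - no valid derivation exists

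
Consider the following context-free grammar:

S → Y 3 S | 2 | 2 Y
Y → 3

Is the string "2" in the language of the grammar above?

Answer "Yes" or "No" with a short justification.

Yes - a valid derivation exists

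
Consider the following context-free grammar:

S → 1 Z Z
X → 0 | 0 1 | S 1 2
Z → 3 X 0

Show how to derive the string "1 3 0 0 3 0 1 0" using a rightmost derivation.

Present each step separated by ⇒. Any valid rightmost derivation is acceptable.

S ⇒ 1 Z Z ⇒ 1 Z 3 X 0 ⇒ 1 Z 3 0 1 0 ⇒ 1 3 X 0 3 0 1 0 ⇒ 1 3 0 0 3 0 1 0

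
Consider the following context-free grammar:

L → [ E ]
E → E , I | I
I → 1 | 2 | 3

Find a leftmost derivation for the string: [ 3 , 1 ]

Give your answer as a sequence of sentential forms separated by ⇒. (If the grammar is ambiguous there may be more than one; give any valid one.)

L ⇒ [ E ] ⇒ [ E , I ] ⇒ [ I , I ] ⇒ [ 3 , I ] ⇒ [ 3 , 1 ]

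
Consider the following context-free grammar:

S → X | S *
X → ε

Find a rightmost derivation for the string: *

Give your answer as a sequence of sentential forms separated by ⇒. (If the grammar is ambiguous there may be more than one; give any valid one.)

S ⇒ S * ⇒ X * ⇒ *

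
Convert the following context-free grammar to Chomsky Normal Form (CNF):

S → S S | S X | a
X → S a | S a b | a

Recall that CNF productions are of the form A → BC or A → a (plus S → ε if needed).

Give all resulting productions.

S → a; TA → a; TB → b; X → a; S → S S; S → S X; X → S TA; X → S X0; X0 → TA TB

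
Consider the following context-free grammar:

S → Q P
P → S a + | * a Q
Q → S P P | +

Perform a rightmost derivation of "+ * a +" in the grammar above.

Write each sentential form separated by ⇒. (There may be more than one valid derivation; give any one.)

S ⇒ Q P ⇒ Q * a Q ⇒ Q * a + ⇒ + * a +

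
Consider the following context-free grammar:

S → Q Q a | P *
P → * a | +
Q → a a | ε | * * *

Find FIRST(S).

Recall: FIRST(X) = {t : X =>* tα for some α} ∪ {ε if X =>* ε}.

We compute FIRST(S) using the standard algorithm.
FIRST(P) = {*, +}
FIRST(Q) = {*, a, ε}
FIRST(S) = {*, +, a}
Therefore, FIRST(S) = {*, +, a}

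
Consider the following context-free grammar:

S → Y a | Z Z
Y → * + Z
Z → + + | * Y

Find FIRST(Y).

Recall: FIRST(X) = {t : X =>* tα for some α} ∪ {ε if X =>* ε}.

We compute FIRST(Y) using the standard algorithm.
FIRST(S) = {*, +}
FIRST(Y) = {*}
FIRST(Z) = {*, +}
Therefore, FIRST(Y) = {*}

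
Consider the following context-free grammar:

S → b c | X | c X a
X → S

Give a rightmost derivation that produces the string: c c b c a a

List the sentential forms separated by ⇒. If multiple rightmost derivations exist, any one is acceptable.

S ⇒ c X a ⇒ c S a ⇒ c c X a a ⇒ c c S a a ⇒ c c b c a a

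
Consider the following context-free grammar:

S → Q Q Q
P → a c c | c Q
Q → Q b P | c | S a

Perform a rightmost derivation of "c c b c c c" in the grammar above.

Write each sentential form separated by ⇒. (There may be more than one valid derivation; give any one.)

S ⇒ Q Q Q ⇒ Q Q c ⇒ Q Q b P c ⇒ Q Q b c Q c ⇒ Q Q b c c c ⇒ Q c b c c c ⇒ c c b c c c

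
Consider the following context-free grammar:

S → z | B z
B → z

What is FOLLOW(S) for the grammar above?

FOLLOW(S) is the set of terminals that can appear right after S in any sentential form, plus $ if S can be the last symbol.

We compute FOLLOW(S) using the standard algorithm.
FOLLOW(S) starts with {$}.
FIRST(B) = {z}
FIRST(S) = {z}
FOLLOW(B) = {z}
FOLLOW(S) = {$}
Therefore, FOLLOW(S) = {$}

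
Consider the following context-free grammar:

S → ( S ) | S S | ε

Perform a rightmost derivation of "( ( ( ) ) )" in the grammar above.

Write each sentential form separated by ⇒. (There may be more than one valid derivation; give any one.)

S ⇒ ( S ) ⇒ ( ( S ) ) ⇒ ( ( ( S ) ) ) ⇒ ( ( ( ) ) )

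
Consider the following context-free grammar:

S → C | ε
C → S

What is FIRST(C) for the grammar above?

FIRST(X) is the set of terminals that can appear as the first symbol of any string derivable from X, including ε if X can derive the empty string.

We compute FIRST(C) using the standard algorithm.
FIRST(C) = {ε}
FIRST(S) = {ε}
Therefore, FIRST(C) = {ε}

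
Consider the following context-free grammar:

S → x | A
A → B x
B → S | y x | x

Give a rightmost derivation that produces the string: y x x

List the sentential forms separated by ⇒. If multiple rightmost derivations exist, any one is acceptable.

S ⇒ A ⇒ B x ⇒ y x x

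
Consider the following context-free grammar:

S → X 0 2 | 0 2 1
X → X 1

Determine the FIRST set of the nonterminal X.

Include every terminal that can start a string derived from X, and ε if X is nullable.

We compute FIRST(X) using the standard algorithm.
FIRST(S) = {0}
FIRST(X) = {}
Therefore, FIRST(X) = {}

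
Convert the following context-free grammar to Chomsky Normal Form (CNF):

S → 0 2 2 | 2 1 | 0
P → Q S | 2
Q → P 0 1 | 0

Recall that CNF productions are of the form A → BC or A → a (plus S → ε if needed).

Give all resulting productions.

T0 → 0; T2 → 2; T1 → 1; S → 0; P → 2; Q → 0; S → T0 X0; X0 → T2 T2; S → T2 T1; P → Q S; Q → P X1; X1 → T0 T1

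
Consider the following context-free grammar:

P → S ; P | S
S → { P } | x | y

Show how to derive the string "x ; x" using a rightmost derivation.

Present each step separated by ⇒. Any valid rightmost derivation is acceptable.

P ⇒ S ; P ⇒ S ; S ⇒ S ; x ⇒ x ; x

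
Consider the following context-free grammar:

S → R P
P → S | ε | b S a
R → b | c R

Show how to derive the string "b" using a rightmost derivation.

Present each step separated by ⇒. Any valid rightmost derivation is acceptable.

S ⇒ R P ⇒ R ⇒ b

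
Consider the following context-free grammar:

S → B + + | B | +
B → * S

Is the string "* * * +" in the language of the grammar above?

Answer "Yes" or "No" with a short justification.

Yes - a valid derivation exists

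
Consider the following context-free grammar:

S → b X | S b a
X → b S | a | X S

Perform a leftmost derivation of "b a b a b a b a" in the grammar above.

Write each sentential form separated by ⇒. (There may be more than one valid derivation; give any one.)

S ⇒ S b a ⇒ b X b a ⇒ b X S b a ⇒ b a S b a ⇒ b a S b a b a ⇒ b a b X b a b a ⇒ b a b a b a b a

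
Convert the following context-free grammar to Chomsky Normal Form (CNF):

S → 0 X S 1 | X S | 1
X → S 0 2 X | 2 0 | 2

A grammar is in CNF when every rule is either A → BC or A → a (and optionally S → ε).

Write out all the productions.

T0 → 0; T1 → 1; S → 1; T2 → 2; X → 2; S → T0 X0; X0 → X X1; X1 → S T1; S → X S; X → S X2; X2 → T0 X3; X3 → T2 X; X → T2 T0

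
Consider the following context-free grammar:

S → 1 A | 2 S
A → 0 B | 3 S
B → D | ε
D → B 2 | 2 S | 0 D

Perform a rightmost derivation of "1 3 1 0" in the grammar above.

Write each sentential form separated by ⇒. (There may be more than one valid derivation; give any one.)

S ⇒ 1 A ⇒ 1 3 S ⇒ 1 3 1 A ⇒ 1 3 1 0 B ⇒ 1 3 1 0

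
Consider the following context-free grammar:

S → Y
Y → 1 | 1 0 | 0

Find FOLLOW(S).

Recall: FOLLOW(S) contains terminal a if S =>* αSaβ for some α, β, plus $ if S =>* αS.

We compute FOLLOW(S) using the standard algorithm.
FOLLOW(S) starts with {$}.
FIRST(S) = {0, 1}
FIRST(Y) = {0, 1}
FOLLOW(S) = {$}
FOLLOW(Y) = {$}
Therefore, FOLLOW(S) = {$}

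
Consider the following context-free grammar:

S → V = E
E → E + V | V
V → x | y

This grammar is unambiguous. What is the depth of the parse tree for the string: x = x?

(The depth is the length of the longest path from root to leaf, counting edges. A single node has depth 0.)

3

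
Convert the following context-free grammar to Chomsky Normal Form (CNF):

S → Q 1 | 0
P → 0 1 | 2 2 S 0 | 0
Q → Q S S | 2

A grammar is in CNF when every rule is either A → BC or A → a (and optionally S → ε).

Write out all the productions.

T1 → 1; S → 0; T0 → 0; T2 → 2; P → 0; Q → 2; S → Q T1; P → T0 T1; P → T2 X0; X0 → T2 X1; X1 → S T0; Q → Q X2; X2 → S S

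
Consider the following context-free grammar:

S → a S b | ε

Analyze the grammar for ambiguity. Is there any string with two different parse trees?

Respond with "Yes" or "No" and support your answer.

No - the grammar is unambiguous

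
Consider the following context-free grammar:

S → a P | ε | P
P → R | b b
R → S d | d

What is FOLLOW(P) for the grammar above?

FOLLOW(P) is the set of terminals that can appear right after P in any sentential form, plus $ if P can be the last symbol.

We compute FOLLOW(P) using the standard algorithm.
FOLLOW(S) starts with {$}.
FIRST(P) = {a, b, d}
FIRST(R) = {a, b, d}
FIRST(S) = {a, b, d, ε}
FOLLOW(P) = {$, d}
FOLLOW(R) = {$, d}
FOLLOW(S) = {$, d}
Therefore, FOLLOW(P) = {$, d}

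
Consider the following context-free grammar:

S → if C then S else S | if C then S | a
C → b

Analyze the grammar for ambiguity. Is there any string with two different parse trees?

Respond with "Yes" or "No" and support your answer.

Yes - the string 'if b then if b then a else a' has two distinct parse trees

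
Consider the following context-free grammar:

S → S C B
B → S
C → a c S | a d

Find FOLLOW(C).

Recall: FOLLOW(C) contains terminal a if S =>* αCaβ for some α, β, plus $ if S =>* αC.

We compute FOLLOW(C) using the standard algorithm.
FOLLOW(S) starts with {$}.
FIRST(B) = {}
FIRST(C) = {a}
FIRST(S) = {}
FOLLOW(B) = {$, a}
FOLLOW(C) = {}
FOLLOW(S) = {$, a}
Therefore, FOLLOW(C) = {}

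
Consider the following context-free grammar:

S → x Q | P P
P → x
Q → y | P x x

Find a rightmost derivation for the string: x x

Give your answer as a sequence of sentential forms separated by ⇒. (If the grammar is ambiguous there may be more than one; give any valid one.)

S ⇒ P P ⇒ P x ⇒ x x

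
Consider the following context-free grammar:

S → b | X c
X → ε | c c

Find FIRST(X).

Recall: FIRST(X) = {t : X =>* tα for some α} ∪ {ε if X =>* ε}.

We compute FIRST(X) using the standard algorithm.
FIRST(S) = {b, c}
FIRST(X) = {c, ε}
Therefore, FIRST(X) = {c, ε}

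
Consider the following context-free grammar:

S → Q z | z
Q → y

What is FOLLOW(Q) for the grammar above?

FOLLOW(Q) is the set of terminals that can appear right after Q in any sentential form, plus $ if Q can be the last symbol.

We compute FOLLOW(Q) using the standard algorithm.
FOLLOW(S) starts with {$}.
FIRST(Q) = {y}
FIRST(S) = {y, z}
FOLLOW(Q) = {z}
FOLLOW(S) = {$}
Therefore, FOLLOW(Q) = {z}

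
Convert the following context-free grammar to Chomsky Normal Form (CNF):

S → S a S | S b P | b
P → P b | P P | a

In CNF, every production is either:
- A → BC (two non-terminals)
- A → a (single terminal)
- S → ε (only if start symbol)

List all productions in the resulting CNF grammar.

TA → a; TB → b; S → b; P → a; S → S X0; X0 → TA S; S → S X1; X1 → TB P; P → P TB; P → P P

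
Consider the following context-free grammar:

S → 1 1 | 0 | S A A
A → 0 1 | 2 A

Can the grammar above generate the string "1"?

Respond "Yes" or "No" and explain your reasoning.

No - no valid derivation exists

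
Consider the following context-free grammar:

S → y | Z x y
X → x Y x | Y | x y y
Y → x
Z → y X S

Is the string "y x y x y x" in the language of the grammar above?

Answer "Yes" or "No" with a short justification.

No - no valid derivation exists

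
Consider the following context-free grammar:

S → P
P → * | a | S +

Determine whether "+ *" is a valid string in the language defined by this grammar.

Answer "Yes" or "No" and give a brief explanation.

No - no valid derivation exists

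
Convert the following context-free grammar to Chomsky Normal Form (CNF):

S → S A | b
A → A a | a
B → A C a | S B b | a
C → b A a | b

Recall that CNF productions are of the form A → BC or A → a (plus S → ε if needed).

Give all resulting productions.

S → b; TA → a; A → a; TB → b; B → a; C → b; S → S A; A → A TA; B → A X0; X0 → C TA; B → S X1; X1 → B TB; C → TB X2; X2 → A TA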